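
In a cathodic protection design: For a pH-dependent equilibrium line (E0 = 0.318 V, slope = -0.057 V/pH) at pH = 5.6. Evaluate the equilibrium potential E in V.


Apply the Pourbaix line equation: E = E0 + slope*pH
E = 0.318 + (-0.057)*5.6 = 0.318 + (-0.3192) = -0.0012 V
Rounded to 3 decimal places: E = -0.001 V

-0.001 V


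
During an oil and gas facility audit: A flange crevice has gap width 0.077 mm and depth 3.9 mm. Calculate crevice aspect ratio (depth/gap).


Aspect ratio = depth / gap
Ratio = 3.9 / 0.077 = 50.6

50.6


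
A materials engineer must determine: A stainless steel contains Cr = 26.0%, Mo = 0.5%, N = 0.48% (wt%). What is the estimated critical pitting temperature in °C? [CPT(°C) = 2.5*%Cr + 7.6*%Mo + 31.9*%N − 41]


Apply the ASTM G48 empirical CPT estimate: CPT(°C) = 2.5*%Cr + 7.6*%Mo + 31.9*%N − 41
2.5*26.0 = 65; 7.6*0.5 = 3.8; 31.9*0.48 = 15.312
CPT = 65 + 3.8 + 15.312 − 41 = 43.112 °C
Rounded to 0.1 °C: CPT ≈ 43.1 °C

43.1 °C


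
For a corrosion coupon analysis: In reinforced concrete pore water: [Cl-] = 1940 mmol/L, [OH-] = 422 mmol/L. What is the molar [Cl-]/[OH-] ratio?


Threshold parameter = [Cl-] / [OH-] (molar basis; both in mmol/L, so units cancel)
Ratio = 1940 / 422 = 4.6

4.6


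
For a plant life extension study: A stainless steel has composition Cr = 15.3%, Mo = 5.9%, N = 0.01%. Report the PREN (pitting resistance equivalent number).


Apply the PREN formula: PREN = Cr + 3.3*Mo + 16*N
PREN = 15.3 + 3.3*5.9 + 16*0.01
PREN = 15.3 + 19.47 + 0.16 = 34.93

34.93


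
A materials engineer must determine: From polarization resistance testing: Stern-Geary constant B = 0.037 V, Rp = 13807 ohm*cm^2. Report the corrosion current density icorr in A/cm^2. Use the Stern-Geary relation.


Apply the Stern-Geary relation: icorr = B / Rp
icorr = 0.037 / 13807 = 2.68×10^-6 A/cm^2

2.68×10^-6 A/cm^2


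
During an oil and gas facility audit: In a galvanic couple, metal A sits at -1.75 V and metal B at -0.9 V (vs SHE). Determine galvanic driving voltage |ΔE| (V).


Driving voltage is the absolute potential difference.
|ΔE| = |-1.75 − (-0.9)| = 0.85 V

0.85 V


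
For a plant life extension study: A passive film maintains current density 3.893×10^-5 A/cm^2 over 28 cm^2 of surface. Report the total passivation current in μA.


I = i_pass * A, then convert A → μA (×10^6)
I = 3.893×10^-5 * 28 * 10^6 = 1090.04 μA

1090.04 μA


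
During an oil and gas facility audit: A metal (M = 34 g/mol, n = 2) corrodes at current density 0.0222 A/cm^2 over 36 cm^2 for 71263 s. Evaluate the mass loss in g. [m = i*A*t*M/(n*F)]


Apply Faraday's law: m = i*A*t*M / (n*F)
Total charge passed Q = i*A*t = 0.0222*36*71263 = 56953.3896 C
m = Q*M/(n*F) = 56953.3896*34/(2*96485) = 10.0348 g

10.0348 g


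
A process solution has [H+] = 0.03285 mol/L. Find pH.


pH = −log10[H+]
pH = −log10(0.03285) = 1.48

1.48


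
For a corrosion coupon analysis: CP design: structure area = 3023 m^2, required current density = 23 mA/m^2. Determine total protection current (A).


I = area * current density, then convert mA → A (÷1000)
I = 3023 * 23 / 1000 = 69.53 A

69.53 A


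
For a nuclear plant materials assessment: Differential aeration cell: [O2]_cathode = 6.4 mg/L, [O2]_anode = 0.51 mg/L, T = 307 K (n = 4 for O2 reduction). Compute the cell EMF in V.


Apply the Nernst concentration-cell relation: E = (RT/nF)*ln(C_cathode/C_anode)
RT/nF = 8.314*307/(4*96485) = 0.00661346 V
ln(6.4/0.51) = 2.52964
E = 0.00661346 * 2.52964 = 0.01673 V

0.01673 V


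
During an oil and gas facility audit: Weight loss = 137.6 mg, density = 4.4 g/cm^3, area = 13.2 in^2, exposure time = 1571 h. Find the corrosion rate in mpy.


Apply the mpy weight-loss relation: CR = 534 * W / (D * A * T)
Numerator: 534 * 137.6 = 73478.4
Denominator: 4.4 * 13.2 * 1571 = 91243.68
CR = 73478.4 / 91243.68 = 0.805 mpy

0.805 mpy


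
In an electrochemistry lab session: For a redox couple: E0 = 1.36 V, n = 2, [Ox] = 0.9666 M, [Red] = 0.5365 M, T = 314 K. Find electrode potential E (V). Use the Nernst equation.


Apply the Nernst equation: E = E0 + (RT/nF)*ln([Ox]/[Red])
Step 1: RT/nF = 8.314*314/(2*96485) = 0.01352851 V
Step 2: [Ox]/[Red] = 0.9666/0.5365 = 1.801678
Step 3: ln(1.801678) = 0.588718
Step 4: correction = 0.01352851 * 0.588718 = 0.008 V
E = 1.36 + 0.008 = 1.368 V

1.368 V


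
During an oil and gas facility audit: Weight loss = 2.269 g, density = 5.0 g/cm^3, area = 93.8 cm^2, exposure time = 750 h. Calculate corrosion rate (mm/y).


Apply the mm/y weight-loss relation: CR = 87600 * W / (D * A * T)
Numerator: 87600 * 2.269 = 198764.4
Denominator: 5.0 * 93.8 * 750 = 351750.0
CR = 198764.4 / 351750.0 = 0.565073 mm/y

0.565073 mm/y


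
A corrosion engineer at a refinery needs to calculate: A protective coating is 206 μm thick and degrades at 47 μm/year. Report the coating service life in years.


Service life = thickness / degradation rate
Life = 206 / 47 = 4.4 years

4.4 years


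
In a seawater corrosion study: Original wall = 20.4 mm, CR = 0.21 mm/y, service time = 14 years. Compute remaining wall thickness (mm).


Remaining wall = original − CR × time
t = 20.4 − 0.21*14 = 20.4 − 2.94 = 17.46 mm

17.46 mm


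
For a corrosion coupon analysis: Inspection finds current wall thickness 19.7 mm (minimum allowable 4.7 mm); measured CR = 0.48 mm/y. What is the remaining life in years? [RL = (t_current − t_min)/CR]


Apply the remaining-life relation: RL = (t_current − t_min) / CR
RL = (19.7 − 4.7) / 0.48 = 15.0 / 0.48 = 31.3 years

31.3 years


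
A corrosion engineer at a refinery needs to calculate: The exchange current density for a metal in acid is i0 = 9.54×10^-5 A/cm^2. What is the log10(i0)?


i0 = 9.54×10^-5 A/cm^2
log10(i0) = -4.02

-4.02


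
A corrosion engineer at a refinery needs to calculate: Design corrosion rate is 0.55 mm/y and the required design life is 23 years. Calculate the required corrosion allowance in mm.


Corrosion allowance = CR × design life
CA = 0.55 * 23 = 12.65 mm

12.65 mm


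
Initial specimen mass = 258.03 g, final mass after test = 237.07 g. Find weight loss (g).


Weight loss = initial − final
WL = 258.03 − 237.07 = 20.96 g

20.96 g


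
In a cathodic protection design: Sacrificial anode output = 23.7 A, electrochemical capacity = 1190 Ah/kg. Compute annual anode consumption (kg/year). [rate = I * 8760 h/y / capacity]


Annual consumption = current * hours per year / capacity
Rate = 23.7 * 8760 / 1190 = 174.5 kg/year

174.5 kg/year


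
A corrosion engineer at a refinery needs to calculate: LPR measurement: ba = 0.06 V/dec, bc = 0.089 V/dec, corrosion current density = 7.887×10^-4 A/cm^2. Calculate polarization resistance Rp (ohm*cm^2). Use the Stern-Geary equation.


Apply the Stern-Geary equation: Rp = ba*bc / (2.303*icorr*(ba+bc))
ba*bc = 0.06*0.089 = 0.00534
ba+bc = 0.149; 2.303*icorr*(ba+bc) = 2.303*7.887×10^-4*0.149 = 2.7064004×10^-4
Rp = 0.00534 / 2.7064004×10^-4 = 19.7 ohm*cm^2

19.7 ohm*cm^2


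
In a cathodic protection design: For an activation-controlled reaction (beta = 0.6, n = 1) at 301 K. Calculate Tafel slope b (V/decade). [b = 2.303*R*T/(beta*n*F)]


Apply the Tafel slope relation: b = 2.303*R*T/(beta*n*F)
Numerator: 2.303 * 8.314 * 301 = 5763.29
Denominator: 0.6 * 1 * 96485 = 57891.0
b = 5763.29 / 57891.0 = 0.1 V/decade

0.1 V/decade


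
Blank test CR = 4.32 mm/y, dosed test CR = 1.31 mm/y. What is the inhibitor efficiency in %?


Apply the inhibitor-efficiency definition: IE = (CR_blank − CR_inh)/CR_blank × 100
IE = (4.32 − 1.31) / 4.32 × 100
IE = 3.01 / 4.32 × 100 = 69.7 %

69.7 %


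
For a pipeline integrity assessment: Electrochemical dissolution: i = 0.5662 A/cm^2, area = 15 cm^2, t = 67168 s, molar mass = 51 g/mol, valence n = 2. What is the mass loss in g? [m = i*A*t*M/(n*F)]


Apply Faraday's law: m = i*A*t*M / (n*F)
Total charge passed Q = i*A*t = 0.5662*15*67168 = 570457.824 C
m = Q*M/(n*F) = 570457.824*51/(2*96485) = 150.766 g

150.766 g


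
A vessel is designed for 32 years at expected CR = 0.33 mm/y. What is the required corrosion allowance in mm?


Corrosion allowance = CR × design life
CA = 0.33 * 32 = 10.56 mm

10.56 mm


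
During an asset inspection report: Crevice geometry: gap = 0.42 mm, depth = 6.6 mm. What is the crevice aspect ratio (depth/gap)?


Aspect ratio = depth / gap
Ratio = 6.6 / 0.42 = 15.7

15.7


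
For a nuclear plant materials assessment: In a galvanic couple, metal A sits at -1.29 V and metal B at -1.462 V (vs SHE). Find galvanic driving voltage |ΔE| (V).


Driving voltage is the absolute potential difference.
|ΔE| = |-1.29 − (-1.462)| = 0.172 V

0.172 V


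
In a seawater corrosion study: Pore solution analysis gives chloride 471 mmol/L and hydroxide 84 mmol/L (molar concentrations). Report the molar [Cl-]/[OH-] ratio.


Threshold parameter = [Cl-] / [OH-] (molar basis; both in mmol/L, so units cancel)
Ratio = 471 / 84 = 5.61

5.61


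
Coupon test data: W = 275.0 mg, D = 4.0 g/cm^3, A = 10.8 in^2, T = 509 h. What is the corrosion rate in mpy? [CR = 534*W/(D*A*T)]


Apply the mpy weight-loss relation: CR = 534 * W / (D * A * T)
Numerator: 534 * 275.0 = 146850.0
Denominator: 4.0 * 10.8 * 509 = 21988.8
CR = 146850.0 / 21988.8 = 6.678 mpy

6.678 mpy


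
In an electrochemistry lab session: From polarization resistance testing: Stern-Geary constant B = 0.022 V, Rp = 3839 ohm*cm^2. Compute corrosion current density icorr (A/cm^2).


Apply the Stern-Geary relation: icorr = B / Rp
icorr = 0.022 / 3839 = 5.731×10^-6 A/cm^2

5.731×10^-6 A/cm^2


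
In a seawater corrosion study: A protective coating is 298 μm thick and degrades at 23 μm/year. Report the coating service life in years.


Service life = thickness / degradation rate
Life = 298 / 23 = 13.0 years

13.0 years


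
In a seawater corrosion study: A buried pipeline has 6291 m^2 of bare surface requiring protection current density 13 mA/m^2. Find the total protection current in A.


I = area * current density, then convert mA → A (÷1000)
I = 6291 * 13 / 1000 = 81.78 A

81.78 A


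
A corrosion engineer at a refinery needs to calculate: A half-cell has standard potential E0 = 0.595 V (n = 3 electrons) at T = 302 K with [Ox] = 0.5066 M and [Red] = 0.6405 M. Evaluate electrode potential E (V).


Apply the Nernst equation: E = E0 + (RT/nF)*ln([Ox]/[Red])
Step 1: RT/nF = 8.314*302/(3*96485) = 0.00867433 V
Step 2: [Ox]/[Red] = 0.5066/0.6405 = 0.790945
Step 3: ln(0.790945) = -0.234527
Step 4: correction = 0.00867433 * -0.234527 = -0.002 V
E = 0.595 + -0.002 = 0.593 V

0.593 V


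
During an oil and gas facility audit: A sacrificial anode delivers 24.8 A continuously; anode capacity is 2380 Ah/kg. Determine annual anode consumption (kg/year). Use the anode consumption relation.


Annual consumption = current * hours per year / capacity
Rate = 24.8 * 8760 / 2380 = 91.3 kg/year

91.3 kg/year


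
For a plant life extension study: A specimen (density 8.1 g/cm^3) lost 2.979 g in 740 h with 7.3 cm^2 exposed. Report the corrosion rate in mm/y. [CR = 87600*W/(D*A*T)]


Apply the mm/y weight-loss relation: CR = 87600 * W / (D * A * T)
Numerator: 87600 * 2.979 = 260960.4
Denominator: 8.1 * 7.3 * 740 = 43756.2
CR = 260960.4 / 43756.2 = 5.963964 mm/y

5.963964 mm/y


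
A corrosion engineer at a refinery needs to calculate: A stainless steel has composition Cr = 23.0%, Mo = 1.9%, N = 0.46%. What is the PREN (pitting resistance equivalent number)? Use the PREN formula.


Apply the PREN formula: PREN = Cr + 3.3*Mo + 16*N
PREN = 23.0 + 3.3*1.9 + 16*0.46
PREN = 23.0 + 6.27 + 7.36 = 36.63

36.63


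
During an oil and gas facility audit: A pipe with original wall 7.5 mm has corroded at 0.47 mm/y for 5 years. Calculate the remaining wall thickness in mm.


Remaining wall = original − CR × time
t = 7.5 − 0.47*5 = 7.5 − 2.35 = 5.15 mm

5.15 mm


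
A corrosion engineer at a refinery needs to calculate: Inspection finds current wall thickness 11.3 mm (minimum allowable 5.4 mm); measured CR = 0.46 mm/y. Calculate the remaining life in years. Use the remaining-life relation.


Apply the remaining-life relation: RL = (t_current − t_min) / CR
RL = (11.3 − 5.4) / 0.46 = 5.9 / 0.46 = 12.8 years

12.8 years


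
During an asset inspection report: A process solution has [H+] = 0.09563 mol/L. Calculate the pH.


pH = −log10[H+]
pH = −log10(0.09563) = 1.02

1.02


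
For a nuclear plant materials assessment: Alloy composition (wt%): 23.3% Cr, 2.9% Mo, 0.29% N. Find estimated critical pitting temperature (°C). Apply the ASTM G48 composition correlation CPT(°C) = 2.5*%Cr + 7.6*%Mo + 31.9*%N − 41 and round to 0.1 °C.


Apply the ASTM G48 empirical CPT estimate: CPT(°C) = 2.5*%Cr + 7.6*%Mo + 31.9*%N − 41
2.5*23.3 = 58.25; 7.6*2.9 = 22.04; 31.9*0.29 = 9.251
CPT = 58.25 + 22.04 + 9.251 − 41 = 48.541 °C
Rounded to 0.1 °C: CPT ≈ 48.5 °C

48.5 °C


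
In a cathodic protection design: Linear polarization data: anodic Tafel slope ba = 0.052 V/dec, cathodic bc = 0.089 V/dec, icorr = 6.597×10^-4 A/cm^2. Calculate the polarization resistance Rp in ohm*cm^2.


Apply the Stern-Geary equation: Rp = ba*bc / (2.303*icorr*(ba+bc))
ba*bc = 0.052*0.089 = 0.004628
ba+bc = 0.141; 2.303*icorr*(ba+bc) = 2.303*6.597×10^-4*0.141 = 2.1421976×10^-4
Rp = 0.004628 / 2.1421976×10^-4 = 21.6 ohm*cm^2

21.6 ohm*cm^2


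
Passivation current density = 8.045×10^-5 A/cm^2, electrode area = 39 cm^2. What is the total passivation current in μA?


I = i_pass * A, then convert A → μA (×10^6)
I = 8.045×10^-5 * 39 * 10^6 = 3137.55 μA

3137.55 μA


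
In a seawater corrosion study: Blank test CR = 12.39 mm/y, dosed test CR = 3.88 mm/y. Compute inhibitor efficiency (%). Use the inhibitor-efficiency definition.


Apply the inhibitor-efficiency definition: IE = (CR_blank − CR_inh)/CR_blank × 100
IE = (12.39 − 3.88) / 12.39 × 100
IE = 8.51 / 12.39 × 100 = 68.7 %

68.7 %


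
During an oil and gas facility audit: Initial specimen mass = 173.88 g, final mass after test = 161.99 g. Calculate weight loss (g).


Weight loss = initial − final
WL = 173.88 − 161.99 = 11.89 g

11.89 g


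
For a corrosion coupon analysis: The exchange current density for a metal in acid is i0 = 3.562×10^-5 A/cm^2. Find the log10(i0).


i0 = 3.562×10^-5 A/cm^2
log10(i0) = -4.448

-4.448


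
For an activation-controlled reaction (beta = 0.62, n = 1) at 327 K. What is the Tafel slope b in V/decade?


Apply the Tafel slope relation: b = 2.303*R*T/(beta*n*F)
Numerator: 2.303 * 8.314 * 327 = 6261.12
Denominator: 0.62 * 1 * 96485 = 59820.7
b = 6261.12 / 59820.7 = 0.105 V/decade

0.105 V/decade


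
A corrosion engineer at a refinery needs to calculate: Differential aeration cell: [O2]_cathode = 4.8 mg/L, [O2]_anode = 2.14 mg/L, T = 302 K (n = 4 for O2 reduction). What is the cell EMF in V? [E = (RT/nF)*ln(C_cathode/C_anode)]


Apply the Nernst concentration-cell relation: E = (RT/nF)*ln(C_cathode/C_anode)
RT/nF = 8.314*302/(4*96485) = 0.00650575 V
ln(4.8/2.14) = 0.80781
E = 0.00650575 * 0.80781 = 0.00526 V

0.00526 V


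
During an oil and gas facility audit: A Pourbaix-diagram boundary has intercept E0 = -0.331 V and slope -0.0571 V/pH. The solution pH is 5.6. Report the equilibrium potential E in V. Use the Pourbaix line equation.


Apply the Pourbaix line equation: E = E0 + slope*pH
E = -0.331 + (-0.0571)*5.6 = -0.331 + (-0.31976) = -0.65076 V
Rounded to 4 decimal places: E = -0.6508 V

-0.6508 V


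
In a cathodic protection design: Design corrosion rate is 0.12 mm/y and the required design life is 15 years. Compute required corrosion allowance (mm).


Corrosion allowance = CR × design life
CA = 0.12 * 15 = 1.8 mm

1.8 mm


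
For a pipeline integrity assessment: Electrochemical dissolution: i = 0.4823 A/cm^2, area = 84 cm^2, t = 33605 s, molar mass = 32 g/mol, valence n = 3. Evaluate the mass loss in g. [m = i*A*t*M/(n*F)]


Apply Faraday's law: m = i*A*t*M / (n*F)
Total charge passed Q = i*A*t = 0.4823*84*33605 = 1361446.086 C
m = Q*M/(n*F) = 1361446.086*32/(3*96485) = 150.511 g

150.511 g


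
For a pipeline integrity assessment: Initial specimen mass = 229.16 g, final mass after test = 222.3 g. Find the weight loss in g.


Weight loss = initial − final
WL = 229.16 − 222.3 = 6.86 g

6.86 g


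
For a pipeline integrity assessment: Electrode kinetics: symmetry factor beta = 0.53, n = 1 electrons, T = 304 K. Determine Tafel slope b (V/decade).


Apply the Tafel slope relation: b = 2.303*R*T/(beta*n*F)
Numerator: 2.303 * 8.314 * 304 = 5820.73
Denominator: 0.53 * 1 * 96485 = 51137.05
b = 5820.73 / 51137.05 = 0.114 V/decade

0.114 V/decade


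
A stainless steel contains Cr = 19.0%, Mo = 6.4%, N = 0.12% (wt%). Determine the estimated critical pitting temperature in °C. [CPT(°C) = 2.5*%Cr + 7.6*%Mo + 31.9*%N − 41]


Apply the ASTM G48 empirical CPT estimate: CPT(°C) = 2.5*%Cr + 7.6*%Mo + 31.9*%N − 41
2.5*19.0 = 47.5; 7.6*6.4 = 48.64; 31.9*0.12 = 3.828
CPT = 47.5 + 48.64 + 3.828 − 41 = 58.968 °C
Rounded to 0.1 °C: CPT ≈ 59.0 °C

59.0 °C


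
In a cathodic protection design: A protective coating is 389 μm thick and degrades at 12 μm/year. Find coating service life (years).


Service life = thickness / degradation rate
Life = 389 / 12 = 32.4 years

32.4 years


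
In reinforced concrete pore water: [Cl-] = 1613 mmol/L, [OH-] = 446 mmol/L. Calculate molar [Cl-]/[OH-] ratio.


Threshold parameter = [Cl-] / [OH-] (molar basis; both in mmol/L, so units cancel)
Ratio = 1613 / 446 = 3.62

3.62


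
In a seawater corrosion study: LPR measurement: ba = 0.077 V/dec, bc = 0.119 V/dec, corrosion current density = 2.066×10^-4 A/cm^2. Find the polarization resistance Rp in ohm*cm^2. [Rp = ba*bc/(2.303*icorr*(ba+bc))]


Apply the Stern-Geary equation: Rp = ba*bc / (2.303*icorr*(ba+bc))
ba*bc = 0.077*0.119 = 0.009163
ba+bc = 0.196; 2.303*icorr*(ba+bc) = 2.303*2.066×10^-4*0.196 = 9.3256761×10^-5
Rp = 0.009163 / 9.3256761×10^-5 = 98.3 ohm*cm^2

98.3 ohm*cm^2


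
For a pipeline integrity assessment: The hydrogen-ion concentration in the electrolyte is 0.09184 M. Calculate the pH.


pH = −log10[H+]
pH = −log10(0.09184) = 1.04

1.04


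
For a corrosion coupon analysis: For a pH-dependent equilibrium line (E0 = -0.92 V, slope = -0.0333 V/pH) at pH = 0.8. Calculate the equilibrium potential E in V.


Apply the Pourbaix line equation: E = E0 + slope*pH
E = -0.92 + (-0.0333)*0.8 = -0.92 + (-0.02664) = -0.94664 V
Rounded to 4 decimal places: E = -0.9466 V

-0.9466 V


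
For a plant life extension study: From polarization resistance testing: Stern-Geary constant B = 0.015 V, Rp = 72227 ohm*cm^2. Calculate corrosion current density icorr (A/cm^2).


Apply the Stern-Geary relation: icorr = B / Rp
icorr = 0.015 / 72227 = 2.077×10^-7 A/cm^2

2.077×10^-7 A/cm^2


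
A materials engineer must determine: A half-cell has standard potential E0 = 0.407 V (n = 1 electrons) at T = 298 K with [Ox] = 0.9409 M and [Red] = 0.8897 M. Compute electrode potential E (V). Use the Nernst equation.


Apply the Nernst equation: E = E0 + (RT/nF)*ln([Ox]/[Red])
Step 1: RT/nF = 8.314*298/(1*96485) = 0.02567831 V
Step 2: [Ox]/[Red] = 0.9409/0.8897 = 1.057547
Step 3: ln(1.057547) = 0.055952
Step 4: correction = 0.02567831 * 0.055952 = 0.0014 V
E = 0.407 + 0.0014 = 0.4084 V

0.4084 V


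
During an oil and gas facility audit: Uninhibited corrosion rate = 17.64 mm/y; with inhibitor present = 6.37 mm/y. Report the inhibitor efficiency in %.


Apply the inhibitor-efficiency definition: IE = (CR_blank − CR_inh)/CR_blank × 100
IE = (17.64 − 6.37) / 17.64 × 100
IE = 11.27 / 17.64 × 100 = 63.9 %

63.9 %


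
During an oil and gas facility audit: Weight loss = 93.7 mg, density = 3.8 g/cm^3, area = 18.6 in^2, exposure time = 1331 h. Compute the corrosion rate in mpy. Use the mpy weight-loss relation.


Apply the mpy weight-loss relation: CR = 534 * W / (D * A * T)
Numerator: 534 * 93.7 = 50035.8
Denominator: 3.8 * 18.6 * 1331 = 94075.08
CR = 50035.8 / 94075.08 = 0.5319 mpy

0.5319 mpy


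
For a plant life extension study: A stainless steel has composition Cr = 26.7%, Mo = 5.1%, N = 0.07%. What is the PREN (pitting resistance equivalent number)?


Apply the PREN formula: PREN = Cr + 3.3*Mo + 16*N
PREN = 26.7 + 3.3*5.1 + 16*0.07
PREN = 26.7 + 16.83 + 1.12 = 44.65

44.65


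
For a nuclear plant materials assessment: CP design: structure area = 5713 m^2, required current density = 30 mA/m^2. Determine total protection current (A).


I = area * current density, then convert mA → A (÷1000)
I = 5713 * 30 / 1000 = 171.39 A

171.39 A


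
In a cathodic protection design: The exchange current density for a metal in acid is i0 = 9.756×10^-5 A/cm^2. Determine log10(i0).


i0 = 9.756×10^-5 A/cm^2
log10(i0) = -4.011

-4.011


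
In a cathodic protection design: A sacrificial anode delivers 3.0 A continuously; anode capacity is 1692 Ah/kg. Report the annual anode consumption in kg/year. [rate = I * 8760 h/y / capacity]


Annual consumption = current * hours per year / capacity
Rate = 3.0 * 8760 / 1692 = 15.5 kg/year

15.5 kg/year


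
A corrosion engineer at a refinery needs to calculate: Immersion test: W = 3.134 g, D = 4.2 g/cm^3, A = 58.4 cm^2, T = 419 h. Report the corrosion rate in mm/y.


Apply the mm/y weight-loss relation: CR = 87600 * W / (D * A * T)
Numerator: 87600 * 3.134 = 274538.4
Denominator: 4.2 * 58.4 * 419 = 102772.32
CR = 274538.4 / 102772.32 = 2.6713 mm/y

2.6713 mm/y


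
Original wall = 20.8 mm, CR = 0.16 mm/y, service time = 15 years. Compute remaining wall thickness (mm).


Remaining wall = original − CR × time
t = 20.8 − 0.16*15 = 20.8 − 2.4 = 18.4 mm

18.4 mm


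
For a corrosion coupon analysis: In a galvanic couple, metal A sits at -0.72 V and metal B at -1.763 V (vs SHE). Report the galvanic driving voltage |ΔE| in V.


Driving voltage is the absolute potential difference.
|ΔE| = |-0.72 − (-1.763)| = 1.043 V

1.043 V


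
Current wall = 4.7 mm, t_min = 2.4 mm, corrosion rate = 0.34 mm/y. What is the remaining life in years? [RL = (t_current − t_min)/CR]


Apply the remaining-life relation: RL = (t_current − t_min) / CR
RL = (4.7 − 2.4) / 0.34 = 2.3 / 0.34 = 6.8 years

6.8 years


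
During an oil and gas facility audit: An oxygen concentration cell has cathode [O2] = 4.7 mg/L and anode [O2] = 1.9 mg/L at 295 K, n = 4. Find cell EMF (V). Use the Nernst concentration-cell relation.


Apply the Nernst concentration-cell relation: E = (RT/nF)*ln(C_cathode/C_anode)
RT/nF = 8.314*295/(4*96485) = 0.00635495 V
ln(4.7/1.9) = 0.90571
E = 0.00635495 * 0.90571 = 0.00576 V

0.00576 V


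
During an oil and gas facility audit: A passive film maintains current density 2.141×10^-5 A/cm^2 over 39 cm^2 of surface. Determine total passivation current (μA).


I = i_pass * A, then convert A → μA (×10^6)
I = 2.141×10^-5 * 39 * 10^6 = 834.99 μA

834.99 μA


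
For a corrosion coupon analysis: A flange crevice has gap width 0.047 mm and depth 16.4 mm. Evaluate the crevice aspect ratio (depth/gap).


Aspect ratio = depth / gap
Ratio = 16.4 / 0.047 = 348.9

348.9


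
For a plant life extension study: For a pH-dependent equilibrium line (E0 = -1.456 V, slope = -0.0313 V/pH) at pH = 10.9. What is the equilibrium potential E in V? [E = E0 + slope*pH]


Apply the Pourbaix line equation: E = E0 + slope*pH
E = -1.456 + (-0.0313)*10.9 = -1.456 + (-0.34117) = -1.79717 V
Rounded to 4 decimal places: E = -1.7972 V

-1.7972 V


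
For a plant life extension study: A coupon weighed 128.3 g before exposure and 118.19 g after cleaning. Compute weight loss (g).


Weight loss = initial − final
WL = 128.3 − 118.19 = 10.11 g

10.11 g


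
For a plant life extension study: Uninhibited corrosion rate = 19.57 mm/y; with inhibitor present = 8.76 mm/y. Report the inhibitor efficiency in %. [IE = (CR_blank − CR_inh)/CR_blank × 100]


Apply the inhibitor-efficiency definition: IE = (CR_blank − CR_inh)/CR_blank × 100
IE = (19.57 − 8.76) / 19.57 × 100
IE = 10.81 / 19.57 × 100 = 55.2 %

55.2 %


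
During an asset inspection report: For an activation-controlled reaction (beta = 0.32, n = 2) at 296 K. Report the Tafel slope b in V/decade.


Apply the Tafel slope relation: b = 2.303*R*T/(beta*n*F)
Numerator: 2.303 * 8.314 * 296 = 5667.55
Denominator: 0.32 * 2 * 96485 = 61750.4
b = 5667.55 / 61750.4 = 0.0918 V/decade

0.0918 V/decade


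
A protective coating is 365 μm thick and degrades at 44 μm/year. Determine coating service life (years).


Service life = thickness / degradation rate
Life = 365 / 44 = 8.3 years

8.3 years


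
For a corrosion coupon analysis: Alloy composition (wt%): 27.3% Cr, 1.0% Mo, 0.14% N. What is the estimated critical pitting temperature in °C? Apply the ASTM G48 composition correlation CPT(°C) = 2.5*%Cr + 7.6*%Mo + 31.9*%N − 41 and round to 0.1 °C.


Apply the ASTM G48 empirical CPT estimate: CPT(°C) = 2.5*%Cr + 7.6*%Mo + 31.9*%N − 41
2.5*27.3 = 68.25; 7.6*1.0 = 7.6; 31.9*0.14 = 4.466
CPT = 68.25 + 7.6 + 4.466 − 41 = 39.316 °C
Rounded to 0.1 °C: CPT ≈ 39.3 °C

39.3 °C


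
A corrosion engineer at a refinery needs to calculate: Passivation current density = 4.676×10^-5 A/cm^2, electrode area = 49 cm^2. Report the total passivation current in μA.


I = i_pass * A, then convert A → μA (×10^6)
I = 4.676×10^-5 * 49 * 10^6 = 2291.24 μA

2291.24 μA


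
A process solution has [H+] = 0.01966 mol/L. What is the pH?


pH = −log10[H+]
pH = −log10(0.01966) = 1.71

1.71


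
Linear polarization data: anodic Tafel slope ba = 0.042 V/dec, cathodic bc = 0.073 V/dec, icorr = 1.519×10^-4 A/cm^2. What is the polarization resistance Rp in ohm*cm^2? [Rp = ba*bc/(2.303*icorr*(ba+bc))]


Apply the Stern-Geary equation: Rp = ba*bc / (2.303*icorr*(ba+bc))
ba*bc = 0.042*0.073 = 0.003066
ba+bc = 0.115; 2.303*icorr*(ba+bc) = 2.303*1.519×10^-4*0.115 = 4.0229956×10^-5
Rp = 0.003066 / 4.0229956×10^-5 = 76.2 ohm*cm^2

76.2 ohm*cm^2


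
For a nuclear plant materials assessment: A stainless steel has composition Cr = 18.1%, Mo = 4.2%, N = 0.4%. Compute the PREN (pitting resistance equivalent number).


Apply the PREN formula: PREN = Cr + 3.3*Mo + 16*N
PREN = 18.1 + 3.3*4.2 + 16*0.4
PREN = 18.1 + 13.86 + 6.4 = 38.36

38.36


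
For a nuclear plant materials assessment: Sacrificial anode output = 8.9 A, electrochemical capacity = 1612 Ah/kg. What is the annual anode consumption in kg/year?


Annual consumption = current * hours per year / capacity
Rate = 8.9 * 8760 / 1612 = 48.4 kg/year

48.4 kg/year


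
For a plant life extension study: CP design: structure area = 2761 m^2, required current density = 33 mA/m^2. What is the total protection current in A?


I = area * current density, then convert mA → A (÷1000)
I = 2761 * 33 / 1000 = 91.11 A

91.11 A


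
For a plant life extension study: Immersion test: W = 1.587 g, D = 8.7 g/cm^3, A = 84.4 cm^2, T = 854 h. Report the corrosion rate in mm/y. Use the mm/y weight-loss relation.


Apply the mm/y weight-loss relation: CR = 87600 * W / (D * A * T)
Numerator: 87600 * 1.587 = 139021.2
Denominator: 8.7 * 84.4 * 854 = 627075.12
CR = 139021.2 / 627075.12 = 0.221698 mm/y

0.221698 mm/y


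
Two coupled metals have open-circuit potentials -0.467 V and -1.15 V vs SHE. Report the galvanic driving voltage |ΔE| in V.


Driving voltage is the absolute potential difference.
|ΔE| = |-0.467 − (-1.15)| = 0.683 V

0.683 V


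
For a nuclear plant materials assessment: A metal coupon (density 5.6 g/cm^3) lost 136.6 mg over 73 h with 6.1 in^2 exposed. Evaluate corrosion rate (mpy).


Apply the mpy weight-loss relation: CR = 534 * W / (D * A * T)
Numerator: 534 * 136.6 = 72944.4
Denominator: 5.6 * 6.1 * 73 = 2493.68
CR = 72944.4 / 2493.68 = 29.25171 mpy

29.25171 mpy


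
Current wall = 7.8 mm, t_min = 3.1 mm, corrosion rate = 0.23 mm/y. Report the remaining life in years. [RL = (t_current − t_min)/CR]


Apply the remaining-life relation: RL = (t_current − t_min) / CR
RL = (7.8 − 3.1) / 0.23 = 4.7 / 0.23 = 20.4 years

20.4 years


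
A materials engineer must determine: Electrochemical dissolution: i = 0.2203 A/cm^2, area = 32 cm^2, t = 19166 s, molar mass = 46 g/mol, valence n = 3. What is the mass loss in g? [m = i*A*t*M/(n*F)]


Apply Faraday's law: m = i*A*t*M / (n*F)
Total charge passed Q = i*A*t = 0.2203*32*19166 = 135112.6336 C
m = Q*M/(n*F) = 135112.6336*46/(3*96485) = 21.472 g

21.472 g


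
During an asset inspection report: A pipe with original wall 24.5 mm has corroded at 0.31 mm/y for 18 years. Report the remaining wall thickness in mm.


Remaining wall = original − CR × time
t = 24.5 − 0.31*18 = 24.5 − 5.58 = 18.92 mm

18.92 mm


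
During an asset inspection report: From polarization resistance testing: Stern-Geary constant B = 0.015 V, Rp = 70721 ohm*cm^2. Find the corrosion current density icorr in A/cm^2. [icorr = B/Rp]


Apply the Stern-Geary relation: icorr = B / Rp
icorr = 0.015 / 70721 = 2.121×10^-7 A/cm^2

2.121×10^-7 A/cm^2


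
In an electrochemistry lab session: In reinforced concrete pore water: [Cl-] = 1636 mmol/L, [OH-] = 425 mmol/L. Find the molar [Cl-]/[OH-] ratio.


Threshold parameter = [Cl-] / [OH-] (molar basis; both in mmol/L, so units cancel)
Ratio = 1636 / 425 = 3.85

3.85


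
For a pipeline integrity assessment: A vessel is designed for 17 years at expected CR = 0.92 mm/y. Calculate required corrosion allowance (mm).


Corrosion allowance = CR × design life
CA = 0.92 * 17 = 15.64 mm

15.64 mm


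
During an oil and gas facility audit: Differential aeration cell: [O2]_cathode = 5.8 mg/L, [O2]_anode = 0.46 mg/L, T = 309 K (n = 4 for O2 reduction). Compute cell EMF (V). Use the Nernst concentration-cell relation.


Apply the Nernst concentration-cell relation: E = (RT/nF)*ln(C_cathode/C_anode)
RT/nF = 8.314*309/(4*96485) = 0.00665654 V
ln(5.8/0.46) = 2.53439
E = 0.00665654 * 2.53439 = 0.01687 V

0.01687 V


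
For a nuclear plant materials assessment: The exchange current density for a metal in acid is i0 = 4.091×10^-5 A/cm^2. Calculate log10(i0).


i0 = 4.091×10^-5 A/cm^2
log10(i0) = -4.388

-4.388


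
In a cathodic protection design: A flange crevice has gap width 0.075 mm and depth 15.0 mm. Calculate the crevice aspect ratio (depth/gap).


Aspect ratio = depth / gap
Ratio = 15.0 / 0.075 = 200.0

200.0


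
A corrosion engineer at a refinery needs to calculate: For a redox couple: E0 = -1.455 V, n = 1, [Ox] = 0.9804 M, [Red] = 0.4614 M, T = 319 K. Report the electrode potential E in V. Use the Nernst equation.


Apply the Nernst equation: E = E0 + (RT/nF)*ln([Ox]/[Red])
Step 1: RT/nF = 8.314*319/(1*96485) = 0.02748786 V
Step 2: [Ox]/[Red] = 0.9804/0.4614 = 2.124837
Step 3: ln(2.124837) = 0.753695
Step 4: correction = 0.02748786 * 0.753695 = 0.021 V
E = -1.455 + 0.021 = -1.434 V

-1.434 V


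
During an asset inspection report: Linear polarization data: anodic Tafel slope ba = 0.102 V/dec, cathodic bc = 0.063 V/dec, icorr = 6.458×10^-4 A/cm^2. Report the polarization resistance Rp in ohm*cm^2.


Apply the Stern-Geary equation: Rp = ba*bc / (2.303*icorr*(ba+bc))
ba*bc = 0.102*0.063 = 0.006426
ba+bc = 0.165; 2.303*icorr*(ba+bc) = 2.303*6.458×10^-4*0.165 = 2.4540077×10^-4
Rp = 0.006426 / 2.4540077×10^-4 = 26.19 ohm*cm^2

26.19 ohm*cm^2


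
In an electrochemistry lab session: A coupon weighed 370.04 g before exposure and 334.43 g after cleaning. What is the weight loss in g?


Weight loss = initial − final
WL = 370.04 − 334.43 = 35.61 g

35.61 g


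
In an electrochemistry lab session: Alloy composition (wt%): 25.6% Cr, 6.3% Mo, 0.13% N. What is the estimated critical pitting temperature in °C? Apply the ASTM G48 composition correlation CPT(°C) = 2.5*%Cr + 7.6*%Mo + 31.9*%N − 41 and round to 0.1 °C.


Apply the ASTM G48 empirical CPT estimate: CPT(°C) = 2.5*%Cr + 7.6*%Mo + 31.9*%N − 41
2.5*25.6 = 64; 7.6*6.3 = 47.88; 31.9*0.13 = 4.147
CPT = 64 + 47.88 + 4.147 − 41 = 75.027 °C
Rounded to 0.1 °C: CPT ≈ 75.0 °C

75.0 °C


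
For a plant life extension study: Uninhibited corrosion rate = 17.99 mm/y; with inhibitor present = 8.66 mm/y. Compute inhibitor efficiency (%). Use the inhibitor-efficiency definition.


Apply the inhibitor-efficiency definition: IE = (CR_blank − CR_inh)/CR_blank × 100
IE = (17.99 − 8.66) / 17.99 × 100
IE = 9.33 / 17.99 × 100 = 51.9 %

51.9 %


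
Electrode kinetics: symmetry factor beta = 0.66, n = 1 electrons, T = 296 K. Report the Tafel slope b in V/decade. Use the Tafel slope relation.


Apply the Tafel slope relation: b = 2.303*R*T/(beta*n*F)
Numerator: 2.303 * 8.314 * 296 = 5667.55
Denominator: 0.66 * 1 * 96485 = 63680.1
b = 5667.55 / 63680.1 = 0.089 V/decade

0.089 V/decade


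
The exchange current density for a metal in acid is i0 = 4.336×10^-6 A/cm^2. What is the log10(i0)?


i0 = 4.336×10^-6 A/cm^2
log10(i0) = -5.363

-5.363


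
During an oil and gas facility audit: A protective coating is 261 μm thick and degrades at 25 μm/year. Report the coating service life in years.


Service life = thickness / degradation rate
Life = 261 / 25 = 10.4 years

10.4 years


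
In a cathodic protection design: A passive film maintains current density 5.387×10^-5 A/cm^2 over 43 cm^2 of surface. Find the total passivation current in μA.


I = i_pass * A, then convert A → μA (×10^6)
I = 5.387×10^-5 * 43 * 10^6 = 2316.41 μA

2316.41 μA


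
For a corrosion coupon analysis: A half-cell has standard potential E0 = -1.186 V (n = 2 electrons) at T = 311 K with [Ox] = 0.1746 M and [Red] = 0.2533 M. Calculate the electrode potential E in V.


Apply the Nernst equation: E = E0 + (RT/nF)*ln([Ox]/[Red])
Step 1: RT/nF = 8.314*311/(2*96485) = 0.01339925 V
Step 2: [Ox]/[Red] = 0.1746/0.2533 = 0.689301
Step 3: ln(0.689301) = -0.372077
Step 4: correction = 0.01339925 * -0.372077 = -0.005 V
E = -1.186 + -0.005 = -1.191 V

-1.191 V


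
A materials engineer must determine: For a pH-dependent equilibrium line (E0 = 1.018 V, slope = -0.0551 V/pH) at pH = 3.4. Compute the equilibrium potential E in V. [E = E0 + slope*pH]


Apply the Pourbaix line equation: E = E0 + slope*pH
E = 1.018 + (-0.0551)*3.4 = 1.018 + (-0.18734) = 0.83066 V
Rounded to 3 decimal places: E = 0.831 V

0.831 V


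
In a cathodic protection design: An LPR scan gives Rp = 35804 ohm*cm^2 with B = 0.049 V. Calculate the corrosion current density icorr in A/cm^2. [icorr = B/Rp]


Apply the Stern-Geary relation: icorr = B / Rp
icorr = 0.049 / 35804 = 1.369×10^-6 A/cm^2

1.369×10^-6 A/cm^2


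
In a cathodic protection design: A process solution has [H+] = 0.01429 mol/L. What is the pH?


pH = −log10[H+]
pH = −log10(0.01429) = 1.84

1.84


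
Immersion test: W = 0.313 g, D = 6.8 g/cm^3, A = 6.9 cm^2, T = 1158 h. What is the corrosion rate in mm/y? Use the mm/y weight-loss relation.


Apply the mm/y weight-loss relation: CR = 87600 * W / (D * A * T)
Numerator: 87600 * 0.313 = 27418.8
Denominator: 6.8 * 6.9 * 1158 = 54333.36
CR = 27418.8 / 54333.36 = 0.5046 mm/y

0.5046 mm/y


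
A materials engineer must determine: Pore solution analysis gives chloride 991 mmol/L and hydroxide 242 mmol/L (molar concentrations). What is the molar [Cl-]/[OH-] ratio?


Threshold parameter = [Cl-] / [OH-] (molar basis; both in mmol/L, so units cancel)
Ratio = 991 / 242 = 4.1

4.1


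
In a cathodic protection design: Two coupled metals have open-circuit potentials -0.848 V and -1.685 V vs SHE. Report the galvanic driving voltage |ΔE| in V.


Driving voltage is the absolute potential difference.
|ΔE| = |-0.848 − (-1.685)| = 0.837 V

0.837 V


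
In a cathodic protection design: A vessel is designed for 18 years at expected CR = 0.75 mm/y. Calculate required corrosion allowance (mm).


Corrosion allowance = CR × design life
CA = 0.75 * 18 = 13.5 mm

13.5 mm


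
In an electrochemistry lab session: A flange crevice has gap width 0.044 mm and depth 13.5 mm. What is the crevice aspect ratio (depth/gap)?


Aspect ratio = depth / gap
Ratio = 13.5 / 0.044 = 306.8

306.8


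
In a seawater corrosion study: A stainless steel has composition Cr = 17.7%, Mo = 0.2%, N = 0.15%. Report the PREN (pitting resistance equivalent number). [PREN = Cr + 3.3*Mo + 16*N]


Apply the PREN formula: PREN = Cr + 3.3*Mo + 16*N
PREN = 17.7 + 3.3*0.2 + 16*0.15
PREN = 17.7 + 0.66 + 2.4 = 20.76

20.76


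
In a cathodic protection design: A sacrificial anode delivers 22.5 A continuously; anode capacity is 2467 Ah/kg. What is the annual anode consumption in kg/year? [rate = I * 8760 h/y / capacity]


Annual consumption = current * hours per year / capacity
Rate = 22.5 * 8760 / 2467 = 79.9 kg/year

79.9 kg/year


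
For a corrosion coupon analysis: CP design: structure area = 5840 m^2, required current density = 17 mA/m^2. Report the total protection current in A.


I = area * current density, then convert mA → A (÷1000)
I = 5840 * 17 / 1000 = 99.28 A

99.28 A


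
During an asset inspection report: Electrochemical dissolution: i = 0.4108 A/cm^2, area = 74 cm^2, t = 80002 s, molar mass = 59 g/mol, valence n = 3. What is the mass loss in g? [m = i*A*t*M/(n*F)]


Apply Faraday's law: m = i*A*t*M / (n*F)
Total charge passed Q = i*A*t = 0.4108*74*80002 = 2431996.7984 C
m = Q*M/(n*F) = 2431996.7984*59/(3*96485) = 495.717 g

495.717 g


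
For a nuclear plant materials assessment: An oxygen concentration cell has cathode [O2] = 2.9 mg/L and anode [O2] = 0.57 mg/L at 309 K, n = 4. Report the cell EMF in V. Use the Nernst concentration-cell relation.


Apply the Nernst concentration-cell relation: E = (RT/nF)*ln(C_cathode/C_anode)
RT/nF = 8.314*309/(4*96485) = 0.00665654 V
ln(2.9/0.57) = 1.62683
E = 0.00665654 * 1.62683 = 0.01083 V

0.01083 V


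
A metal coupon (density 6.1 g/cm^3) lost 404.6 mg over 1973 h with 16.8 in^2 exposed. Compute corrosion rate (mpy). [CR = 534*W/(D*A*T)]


Apply the mpy weight-loss relation: CR = 534 * W / (D * A * T)
Numerator: 534 * 404.6 = 216056.4
Denominator: 6.1 * 16.8 * 1973 = 202193.04
CR = 216056.4 / 202193.04 = 1.069 mpy

1.069 mpy


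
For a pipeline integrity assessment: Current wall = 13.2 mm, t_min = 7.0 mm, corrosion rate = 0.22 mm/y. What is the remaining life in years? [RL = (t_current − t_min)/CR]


Apply the remaining-life relation: RL = (t_current − t_min) / CR
RL = (13.2 − 7.0) / 0.22 = 6.2 / 0.22 = 28.2 years

28.2 years


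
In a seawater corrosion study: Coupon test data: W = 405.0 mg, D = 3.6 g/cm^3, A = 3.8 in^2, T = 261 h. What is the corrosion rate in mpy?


Apply the mpy weight-loss relation: CR = 534 * W / (D * A * T)
Numerator: 534 * 405.0 = 216270.0
Denominator: 3.6 * 3.8 * 261 = 3570.48
CR = 216270.0 / 3570.48 = 60.57169 mpy

60.57169 mpy


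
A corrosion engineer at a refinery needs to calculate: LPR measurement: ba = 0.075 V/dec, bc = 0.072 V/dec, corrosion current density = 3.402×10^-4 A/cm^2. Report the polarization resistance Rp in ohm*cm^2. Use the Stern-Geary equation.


Apply the Stern-Geary equation: Rp = ba*bc / (2.303*icorr*(ba+bc))
ba*bc = 0.075*0.072 = 0.0054
ba+bc = 0.147; 2.303*icorr*(ba+bc) = 2.303*3.402×10^-4*0.147 = 1.1517165×10^-4
Rp = 0.0054 / 1.1517165×10^-4 = 46.89 ohm*cm^2

46.89 ohm*cm^2


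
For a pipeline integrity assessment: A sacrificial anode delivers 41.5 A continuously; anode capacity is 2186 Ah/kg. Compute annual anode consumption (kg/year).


Annual consumption = current * hours per year / capacity
Rate = 41.5 * 8760 / 2186 = 166.3 kg/year

166.3 kg/year


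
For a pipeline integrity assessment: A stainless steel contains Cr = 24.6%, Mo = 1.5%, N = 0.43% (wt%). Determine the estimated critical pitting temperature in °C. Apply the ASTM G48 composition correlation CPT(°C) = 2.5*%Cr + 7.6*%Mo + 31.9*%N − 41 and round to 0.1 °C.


Apply the ASTM G48 empirical CPT estimate: CPT(°C) = 2.5*%Cr + 7.6*%Mo + 31.9*%N − 41
2.5*24.6 = 61.5; 7.6*1.5 = 11.4; 31.9*0.43 = 13.717
CPT = 61.5 + 11.4 + 13.717 − 41 = 45.617 °C
Rounded to 0.1 °C: CPT ≈ 45.6 °C

45.6 °C
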